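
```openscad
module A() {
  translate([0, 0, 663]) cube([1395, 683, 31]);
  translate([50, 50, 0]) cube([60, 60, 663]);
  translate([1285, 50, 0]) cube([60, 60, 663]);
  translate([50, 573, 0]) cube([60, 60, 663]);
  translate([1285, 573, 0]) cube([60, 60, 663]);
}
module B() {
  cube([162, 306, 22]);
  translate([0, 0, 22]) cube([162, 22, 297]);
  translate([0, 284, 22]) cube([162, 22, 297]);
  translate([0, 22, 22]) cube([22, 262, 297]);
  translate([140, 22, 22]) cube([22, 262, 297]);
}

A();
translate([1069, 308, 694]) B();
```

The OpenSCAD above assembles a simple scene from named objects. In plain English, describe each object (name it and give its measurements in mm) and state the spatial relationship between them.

A is a rectangular dining table. The top is 1395×683×31 mm with its upper surface at z = 694 mm. It stands on four 60×60 mm square legs, each inset 50 mm from the nearest pair of top edges, running from the floor to the underside of the top.

B is an open storage box with external size 162×306×319 mm and wall thickness 22 mm (the base is also 22 mm thick). The base covers the whole footprint; the four walls stand on the base, with the y-facing walls full-width and the x-facing walls fitting between their inner faces.

The open box is on top of the table.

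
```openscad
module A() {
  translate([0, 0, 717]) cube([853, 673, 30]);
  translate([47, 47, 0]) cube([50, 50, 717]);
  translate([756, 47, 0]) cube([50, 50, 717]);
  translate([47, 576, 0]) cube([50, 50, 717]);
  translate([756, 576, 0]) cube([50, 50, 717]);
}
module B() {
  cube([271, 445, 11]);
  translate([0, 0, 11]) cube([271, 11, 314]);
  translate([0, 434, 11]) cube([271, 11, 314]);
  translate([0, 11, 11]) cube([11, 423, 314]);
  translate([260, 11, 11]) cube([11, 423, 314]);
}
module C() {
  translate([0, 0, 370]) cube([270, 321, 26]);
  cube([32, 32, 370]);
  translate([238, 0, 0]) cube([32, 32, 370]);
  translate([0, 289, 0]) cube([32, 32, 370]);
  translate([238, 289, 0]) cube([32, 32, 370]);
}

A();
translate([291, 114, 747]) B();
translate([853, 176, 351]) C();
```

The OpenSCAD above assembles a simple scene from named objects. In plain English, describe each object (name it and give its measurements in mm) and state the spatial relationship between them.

A is a table: top 853 mm (x) × 673 mm (y), 30 mm thick, upper face at z = 747 mm, on four 50×50 mm square legs, each inset 47 mm from the nearest pair of top edges, running from z = 0 to the bottom of the top.

B is an open-topped rectangular box: outside dimensions 271×445×325 mm, with a uniform wall and base thickness of 11 mm. The base is a full 271×445 slab on the floor; four walls sit on top of the base. The front and back walls (the −y and +y sides) span the full width; the two side walls fit between them.

C is a four-legged stool. The seat is a 270×321×26 mm slab whose top surface is at z = 396 mm; four square legs, each 32×32 mm in cross-section, run from the floor (z = 0) to the underside of the seat, each flush with a corner of the seat.

The open box is on top of the table, centred. The stool is beside the table with their tops flush at z = 747.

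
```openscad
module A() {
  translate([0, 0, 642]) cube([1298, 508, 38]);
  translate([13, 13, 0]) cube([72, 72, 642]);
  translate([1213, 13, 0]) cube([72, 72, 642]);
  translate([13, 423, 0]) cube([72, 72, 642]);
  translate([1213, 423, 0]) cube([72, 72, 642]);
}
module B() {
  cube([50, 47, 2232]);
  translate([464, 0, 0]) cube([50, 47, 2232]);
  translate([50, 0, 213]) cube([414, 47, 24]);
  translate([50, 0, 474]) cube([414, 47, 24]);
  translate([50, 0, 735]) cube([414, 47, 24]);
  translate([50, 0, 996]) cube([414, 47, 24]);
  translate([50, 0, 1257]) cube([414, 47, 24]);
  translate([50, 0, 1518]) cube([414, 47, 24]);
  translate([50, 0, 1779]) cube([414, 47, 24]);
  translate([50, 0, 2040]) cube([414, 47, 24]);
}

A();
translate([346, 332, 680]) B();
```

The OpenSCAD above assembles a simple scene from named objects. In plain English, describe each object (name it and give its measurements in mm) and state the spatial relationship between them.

A is a rectangular dining table. The top is 1298×508×38 mm with its upper surface at z = 680 mm. It stands on four 72×72 mm square legs, each inset 13 mm from the nearest pair of top edges, running from the floor to the underside of the top.

B is a straight ladder. Two 50×47 mm vertical rails, 2232 mm tall, stand 514 mm apart (outside-to-outside) with their front faces coplanar on the −y side. 8 rungs, each 47 mm deep and 24 mm tall, span between the inner faces of the rails, front faces flush with the rails. The lowest rung's underside is at z = 213 mm and rungs are spaced 261 mm apart (underside to underside).

The ladder is on top of the table.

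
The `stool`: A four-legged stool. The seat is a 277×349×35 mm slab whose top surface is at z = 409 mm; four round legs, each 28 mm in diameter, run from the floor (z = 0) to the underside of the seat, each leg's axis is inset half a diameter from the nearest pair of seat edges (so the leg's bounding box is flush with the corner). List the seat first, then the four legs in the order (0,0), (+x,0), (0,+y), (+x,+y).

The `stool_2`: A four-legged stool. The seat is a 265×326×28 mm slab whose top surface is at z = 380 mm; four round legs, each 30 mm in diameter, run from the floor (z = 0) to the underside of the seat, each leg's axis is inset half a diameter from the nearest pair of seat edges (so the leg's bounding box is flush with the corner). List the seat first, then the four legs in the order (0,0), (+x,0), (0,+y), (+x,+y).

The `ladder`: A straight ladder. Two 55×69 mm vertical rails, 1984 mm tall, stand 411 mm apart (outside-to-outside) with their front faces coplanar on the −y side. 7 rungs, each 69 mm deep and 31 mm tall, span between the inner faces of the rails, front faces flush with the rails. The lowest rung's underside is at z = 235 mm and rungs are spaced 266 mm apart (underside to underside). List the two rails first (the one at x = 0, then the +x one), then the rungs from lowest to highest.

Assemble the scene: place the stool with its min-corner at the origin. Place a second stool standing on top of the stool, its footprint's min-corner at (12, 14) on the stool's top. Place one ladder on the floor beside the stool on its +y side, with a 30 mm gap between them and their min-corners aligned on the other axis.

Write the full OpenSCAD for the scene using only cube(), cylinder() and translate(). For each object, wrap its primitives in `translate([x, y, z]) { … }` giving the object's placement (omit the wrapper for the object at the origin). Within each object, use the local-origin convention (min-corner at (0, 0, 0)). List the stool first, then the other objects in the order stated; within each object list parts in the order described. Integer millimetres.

translate([0, 0, 374]) cube([277, 349, 35]);
translate([14, 14, 0]) cylinder(h = 374, r = 14);
translate([263, 14, 0]) cylinder(h = 374, r = 14);
translate([14, 335, 0]) cylinder(h = 374, r = 14);
translate([263, 335, 0]) cylinder(h = 374, r = 14);
translate([12, 14, 409]) {
  translate([0, 0, 352]) cube([265, 326, 28]);
  translate([15, 15, 0]) cylinder(h = 352, r = 15);
  translate([250, 15, 0]) cylinder(h = 352, r = 15);
  translate([15, 311, 0]) cylinder(h = 352, r = 15);
  translate([250, 311, 0]) cylinder(h = 352, r = 15);
}
translate([0, 379, 0]) {
  cube([55, 69, 1984]);
  translate([356, 0, 0]) cube([55, 69, 1984]);
  translate([55, 0, 235]) cube([301, 69, 31]);
  translate([55, 0, 501]) cube([301, 69, 31]);
  translate([55, 0, 767]) cube([301, 69, 31]);
  translate([55, 0, 1033]) cube([301, 69, 31]);
  translate([55, 0, 1299]) cube([301, 69, 31]);
  translate([55, 0, 1565]) cube([301, 69, 31]);
  translate([55, 0, 1831]) cube([301, 69, 31]);
}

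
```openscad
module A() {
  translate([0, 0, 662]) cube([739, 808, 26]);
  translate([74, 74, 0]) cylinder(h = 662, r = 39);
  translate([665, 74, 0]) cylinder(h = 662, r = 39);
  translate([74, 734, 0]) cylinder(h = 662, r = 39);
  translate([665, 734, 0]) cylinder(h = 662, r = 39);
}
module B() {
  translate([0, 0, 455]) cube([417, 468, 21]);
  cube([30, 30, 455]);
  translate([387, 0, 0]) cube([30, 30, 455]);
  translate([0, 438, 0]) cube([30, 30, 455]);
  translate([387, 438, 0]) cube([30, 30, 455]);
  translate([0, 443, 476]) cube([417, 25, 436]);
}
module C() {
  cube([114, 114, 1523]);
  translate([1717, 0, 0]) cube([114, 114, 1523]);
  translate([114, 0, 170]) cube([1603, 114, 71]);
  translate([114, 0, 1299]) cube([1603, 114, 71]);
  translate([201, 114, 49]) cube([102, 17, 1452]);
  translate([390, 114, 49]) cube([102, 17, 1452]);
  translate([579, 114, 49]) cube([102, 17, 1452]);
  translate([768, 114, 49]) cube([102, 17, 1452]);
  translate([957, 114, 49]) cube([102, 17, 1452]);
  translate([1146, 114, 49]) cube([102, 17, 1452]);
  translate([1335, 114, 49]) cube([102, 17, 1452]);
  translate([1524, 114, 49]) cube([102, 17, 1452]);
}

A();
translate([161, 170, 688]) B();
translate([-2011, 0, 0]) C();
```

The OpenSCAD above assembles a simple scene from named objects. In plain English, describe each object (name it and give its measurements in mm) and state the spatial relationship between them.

A is a table with a 739×808 mm rectangular top, 26 mm thick, top surface at z = 688 mm, supported by four round legs of 78 mm diameter, each leg's bounding box inset 35 mm from the nearest pair of top edges, running from the floor.

B is a chair: 417×468 mm seat, 21 mm thick, top at z = 476 mm, on four 30 mm square corner legs flush with the seat edges. A 25 mm thick backrest slab spans the full seat width, extending 436 mm above the seat top, its back face flush with the seat's +y edge.

C is a fence section. Two 114×114 mm posts, 1523 mm tall, stand on the floor with a clear span of 1603 mm between their inner faces. Two horizontal rails of 114×71 mm section span the gap between the posts with their undersides at z = 170 mm and z = 1299 mm, flush with the posts' −y face. 8 pickets, each 102 mm wide, 17 mm thick and 1452 mm tall, are fixed to the +y face of the rails with their bottoms at z = 49 mm, evenly spaced across the span with equal gaps (rounded down to the nearest mm) at the −x end and between each pair — any rounding remainder accumulates at the +x end.

The chair is on top of the table, centred. The fence section is on the floor beside the table on its −x side.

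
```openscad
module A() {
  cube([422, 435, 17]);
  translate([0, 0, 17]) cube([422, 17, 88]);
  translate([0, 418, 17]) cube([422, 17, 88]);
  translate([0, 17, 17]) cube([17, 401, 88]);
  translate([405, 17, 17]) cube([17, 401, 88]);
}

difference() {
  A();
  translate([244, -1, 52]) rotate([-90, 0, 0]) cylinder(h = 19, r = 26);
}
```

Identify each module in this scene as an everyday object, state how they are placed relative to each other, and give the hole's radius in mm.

The subtracted cylinder has r = 26 mm.

A is an open box. The open box has a circular hole through its front wall. The hole's radius is 26 mm.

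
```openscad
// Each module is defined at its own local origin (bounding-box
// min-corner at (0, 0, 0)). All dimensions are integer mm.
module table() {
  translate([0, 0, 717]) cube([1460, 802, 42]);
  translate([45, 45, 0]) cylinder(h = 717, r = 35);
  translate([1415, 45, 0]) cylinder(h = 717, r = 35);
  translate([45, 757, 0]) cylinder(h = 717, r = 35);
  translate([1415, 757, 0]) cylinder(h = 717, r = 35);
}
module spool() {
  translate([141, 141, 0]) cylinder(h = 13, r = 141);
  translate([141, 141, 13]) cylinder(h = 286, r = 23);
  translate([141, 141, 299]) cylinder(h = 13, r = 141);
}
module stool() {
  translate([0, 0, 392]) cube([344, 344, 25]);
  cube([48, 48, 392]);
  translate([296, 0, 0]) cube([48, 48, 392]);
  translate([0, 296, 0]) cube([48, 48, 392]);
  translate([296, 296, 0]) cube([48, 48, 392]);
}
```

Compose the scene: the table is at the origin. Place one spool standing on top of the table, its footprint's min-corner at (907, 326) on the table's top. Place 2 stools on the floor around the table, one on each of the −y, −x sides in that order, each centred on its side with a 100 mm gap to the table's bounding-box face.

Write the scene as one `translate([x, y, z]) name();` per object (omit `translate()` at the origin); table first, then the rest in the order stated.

table();
translate([907, 326, 759]) spool();
translate([558, -444, 0]) stool();
translate([-444, 229, 0]) stool();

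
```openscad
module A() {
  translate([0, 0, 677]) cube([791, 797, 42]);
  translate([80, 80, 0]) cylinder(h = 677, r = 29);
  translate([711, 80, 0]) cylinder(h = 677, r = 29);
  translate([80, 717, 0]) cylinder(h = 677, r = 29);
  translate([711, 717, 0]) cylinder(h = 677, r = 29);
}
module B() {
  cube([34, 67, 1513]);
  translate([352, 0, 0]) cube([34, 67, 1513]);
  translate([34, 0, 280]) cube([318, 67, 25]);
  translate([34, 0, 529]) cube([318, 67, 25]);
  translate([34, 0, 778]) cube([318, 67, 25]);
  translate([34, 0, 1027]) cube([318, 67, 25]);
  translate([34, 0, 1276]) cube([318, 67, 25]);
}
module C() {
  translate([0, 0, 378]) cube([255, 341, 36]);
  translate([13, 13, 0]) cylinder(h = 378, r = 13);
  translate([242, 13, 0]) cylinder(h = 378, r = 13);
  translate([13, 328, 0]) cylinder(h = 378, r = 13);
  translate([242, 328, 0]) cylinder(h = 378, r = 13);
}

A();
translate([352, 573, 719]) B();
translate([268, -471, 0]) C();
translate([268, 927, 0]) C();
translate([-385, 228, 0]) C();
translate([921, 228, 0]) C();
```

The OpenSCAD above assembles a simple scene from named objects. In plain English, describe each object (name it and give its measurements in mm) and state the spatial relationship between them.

A is a table with a 791×797 mm rectangular top, 42 mm thick, top surface at z = 719 mm, supported by four round legs of 58 mm diameter, each leg's bounding box inset 51 mm from the nearest pair of top edges, running from the floor.

B is a wooden ladder with two side rails of 34×67 mm section and 1513 mm height, set 386 mm apart overall. Between them run 5 rectangular rungs (67 mm deep, 25 mm thick), front faces flush with the rails' −y face. The bottom of the first rung is 280 mm above the floor and each subsequent rung is 249 mm higher than the one below.

C is a simple wooden stool: a rectangular seat 255 mm (x) by 341 mm (y), 36 mm thick, top face at z = 414 mm, on four round legs, each 26 mm in diameter. The legs rest on z = 0, each leg's axis is inset half a diameter from the nearest pair of seat edges (so the leg's bounding box is flush with the corner).

The ladder is on top of the table. Four stools sit around the table at the −y, +y, −x, +x sides.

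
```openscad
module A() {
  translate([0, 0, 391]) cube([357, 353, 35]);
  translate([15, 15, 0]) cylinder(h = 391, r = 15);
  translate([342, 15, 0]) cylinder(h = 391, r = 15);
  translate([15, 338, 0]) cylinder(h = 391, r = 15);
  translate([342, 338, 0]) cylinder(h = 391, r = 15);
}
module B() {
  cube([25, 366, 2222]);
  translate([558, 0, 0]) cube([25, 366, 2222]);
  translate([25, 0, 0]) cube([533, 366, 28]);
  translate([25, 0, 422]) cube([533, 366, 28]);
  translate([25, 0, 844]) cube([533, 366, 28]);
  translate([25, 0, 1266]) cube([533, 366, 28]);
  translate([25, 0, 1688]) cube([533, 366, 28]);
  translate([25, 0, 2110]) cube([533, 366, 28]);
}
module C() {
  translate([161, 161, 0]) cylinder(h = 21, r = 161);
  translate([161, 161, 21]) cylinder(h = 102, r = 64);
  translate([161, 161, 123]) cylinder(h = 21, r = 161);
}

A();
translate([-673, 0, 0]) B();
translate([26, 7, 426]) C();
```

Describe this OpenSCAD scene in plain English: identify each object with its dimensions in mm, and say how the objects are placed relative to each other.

A is a four-legged stool. The seat is a 357×353×35 mm slab whose top surface is at z = 426 mm; four round legs, each 30 mm in diameter, run from the floor (z = 0) to the underside of the seat, each leg's axis is inset half a diameter from the nearest pair of seat edges (so the leg's bounding box is flush with the corner).

B is an open bookshelf. Two side panels, each 25 mm thick, 366 mm deep and 2222 mm tall, stand 583 mm apart (outside-to-outside). Between them sit 6 shelves, each 28 mm thick and 366 mm deep, spanning the full gap between the sides. The bottom shelf rests on the floor (its underside at z = 0) and the clear gap between one shelf's top and the next shelf's underside is 394 mm.

C is a spool: two coaxial disc flanges of radius 161 mm and thickness 21 mm, joined by a core cylinder of radius 64 mm and height 102 mm. The lower flange rests on z = 0 and the three cylinders share a vertical axis.

The bookshelf is on the floor beside the stool on its −x side. The spool is on top of the stool.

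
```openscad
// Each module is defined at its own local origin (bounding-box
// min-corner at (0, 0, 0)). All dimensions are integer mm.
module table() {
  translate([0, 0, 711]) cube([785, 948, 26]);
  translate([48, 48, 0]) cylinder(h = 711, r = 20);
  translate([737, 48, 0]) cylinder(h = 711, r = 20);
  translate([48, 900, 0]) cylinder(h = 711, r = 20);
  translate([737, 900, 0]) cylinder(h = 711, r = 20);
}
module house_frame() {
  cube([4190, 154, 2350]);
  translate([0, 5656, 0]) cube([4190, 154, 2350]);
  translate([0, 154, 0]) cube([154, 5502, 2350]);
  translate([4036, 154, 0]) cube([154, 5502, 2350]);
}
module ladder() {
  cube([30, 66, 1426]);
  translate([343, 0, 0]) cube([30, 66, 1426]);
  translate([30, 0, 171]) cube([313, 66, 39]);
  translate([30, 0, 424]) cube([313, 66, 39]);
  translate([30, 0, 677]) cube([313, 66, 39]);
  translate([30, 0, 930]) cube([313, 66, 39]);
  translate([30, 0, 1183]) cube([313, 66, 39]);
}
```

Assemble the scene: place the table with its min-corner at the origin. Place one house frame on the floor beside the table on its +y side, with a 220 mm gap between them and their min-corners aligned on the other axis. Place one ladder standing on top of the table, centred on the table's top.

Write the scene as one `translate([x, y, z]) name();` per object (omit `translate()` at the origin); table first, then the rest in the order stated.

table();
translate([0, 1168, 0]) house_frame();
translate([206, 441, 737]) ladder();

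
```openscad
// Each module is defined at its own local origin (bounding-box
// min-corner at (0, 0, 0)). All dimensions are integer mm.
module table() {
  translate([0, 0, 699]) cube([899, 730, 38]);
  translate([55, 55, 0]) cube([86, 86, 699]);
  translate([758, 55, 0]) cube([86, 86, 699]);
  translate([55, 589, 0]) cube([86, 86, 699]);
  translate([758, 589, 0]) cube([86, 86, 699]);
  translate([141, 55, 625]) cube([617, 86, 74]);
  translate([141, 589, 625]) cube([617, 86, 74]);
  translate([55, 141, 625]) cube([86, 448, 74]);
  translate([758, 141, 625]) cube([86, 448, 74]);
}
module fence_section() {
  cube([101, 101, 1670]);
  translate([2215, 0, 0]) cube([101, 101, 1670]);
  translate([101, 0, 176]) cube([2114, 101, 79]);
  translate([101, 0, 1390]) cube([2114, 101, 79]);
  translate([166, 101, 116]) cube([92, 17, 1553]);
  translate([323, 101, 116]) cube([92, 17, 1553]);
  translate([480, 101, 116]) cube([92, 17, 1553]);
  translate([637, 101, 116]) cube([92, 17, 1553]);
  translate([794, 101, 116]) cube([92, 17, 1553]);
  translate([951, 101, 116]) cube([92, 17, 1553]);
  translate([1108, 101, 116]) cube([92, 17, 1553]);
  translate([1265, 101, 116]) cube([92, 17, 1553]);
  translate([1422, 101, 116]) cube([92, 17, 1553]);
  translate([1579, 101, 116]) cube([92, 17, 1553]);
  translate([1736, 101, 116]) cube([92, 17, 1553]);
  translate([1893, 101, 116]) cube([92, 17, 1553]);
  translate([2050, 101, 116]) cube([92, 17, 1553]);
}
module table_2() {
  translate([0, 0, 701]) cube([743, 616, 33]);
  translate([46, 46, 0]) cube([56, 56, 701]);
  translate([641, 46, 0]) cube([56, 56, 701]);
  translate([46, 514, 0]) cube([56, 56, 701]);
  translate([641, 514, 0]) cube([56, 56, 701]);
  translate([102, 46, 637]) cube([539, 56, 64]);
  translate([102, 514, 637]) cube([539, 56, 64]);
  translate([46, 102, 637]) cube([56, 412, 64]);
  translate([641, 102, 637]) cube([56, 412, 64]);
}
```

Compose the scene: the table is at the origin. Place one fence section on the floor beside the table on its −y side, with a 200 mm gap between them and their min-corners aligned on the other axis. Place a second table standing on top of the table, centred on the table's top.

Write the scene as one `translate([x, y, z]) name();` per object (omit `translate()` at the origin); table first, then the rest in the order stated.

table();
translate([0, -318, 0]) fence_section();
translate([78, 57, 737]) table_2();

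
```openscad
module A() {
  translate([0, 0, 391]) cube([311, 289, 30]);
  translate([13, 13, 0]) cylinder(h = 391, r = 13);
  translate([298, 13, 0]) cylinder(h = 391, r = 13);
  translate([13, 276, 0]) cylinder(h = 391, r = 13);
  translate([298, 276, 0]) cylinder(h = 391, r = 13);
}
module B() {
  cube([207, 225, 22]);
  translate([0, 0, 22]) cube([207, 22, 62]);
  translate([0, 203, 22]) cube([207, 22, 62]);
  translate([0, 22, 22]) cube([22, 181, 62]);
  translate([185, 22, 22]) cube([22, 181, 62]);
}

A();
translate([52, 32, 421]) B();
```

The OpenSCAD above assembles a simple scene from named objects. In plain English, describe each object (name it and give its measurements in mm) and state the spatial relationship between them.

A is a simple wooden stool: a rectangular seat 311 mm (x) by 289 mm (y), 30 mm thick, top face at z = 421 mm, on four round legs, each 26 mm in diameter. The legs rest on z = 0, each leg's axis is inset half a diameter from the nearest pair of seat edges (so the leg's bounding box is flush with the corner).

B is an open storage box with external size 207×225×84 mm and wall thickness 22 mm (the base is also 22 mm thick). The base covers the whole footprint; the four walls stand on the base, with the y-facing walls full-width and the x-facing walls fitting between their inner faces.

The open box is on top of the stool, centred.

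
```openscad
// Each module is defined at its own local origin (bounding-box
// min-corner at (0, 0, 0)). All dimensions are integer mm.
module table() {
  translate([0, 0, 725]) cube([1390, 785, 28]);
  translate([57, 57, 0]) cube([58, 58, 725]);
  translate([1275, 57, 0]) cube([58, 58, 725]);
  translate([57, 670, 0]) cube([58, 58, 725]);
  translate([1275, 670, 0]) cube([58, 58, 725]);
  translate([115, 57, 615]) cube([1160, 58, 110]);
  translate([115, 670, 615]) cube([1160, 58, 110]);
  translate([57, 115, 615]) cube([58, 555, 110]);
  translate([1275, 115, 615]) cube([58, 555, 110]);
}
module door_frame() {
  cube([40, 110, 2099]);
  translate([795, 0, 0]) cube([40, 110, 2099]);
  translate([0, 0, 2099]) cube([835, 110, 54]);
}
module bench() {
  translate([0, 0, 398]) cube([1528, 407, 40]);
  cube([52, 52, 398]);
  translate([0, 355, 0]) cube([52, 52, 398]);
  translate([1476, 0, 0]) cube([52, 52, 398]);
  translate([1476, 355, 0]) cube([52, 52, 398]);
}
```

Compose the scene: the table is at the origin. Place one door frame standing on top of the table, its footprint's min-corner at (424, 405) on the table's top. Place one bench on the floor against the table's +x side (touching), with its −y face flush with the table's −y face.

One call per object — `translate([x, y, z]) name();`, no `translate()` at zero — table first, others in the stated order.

table();
translate([424, 405, 753]) door_frame();
translate([1390, 0, 0]) bench();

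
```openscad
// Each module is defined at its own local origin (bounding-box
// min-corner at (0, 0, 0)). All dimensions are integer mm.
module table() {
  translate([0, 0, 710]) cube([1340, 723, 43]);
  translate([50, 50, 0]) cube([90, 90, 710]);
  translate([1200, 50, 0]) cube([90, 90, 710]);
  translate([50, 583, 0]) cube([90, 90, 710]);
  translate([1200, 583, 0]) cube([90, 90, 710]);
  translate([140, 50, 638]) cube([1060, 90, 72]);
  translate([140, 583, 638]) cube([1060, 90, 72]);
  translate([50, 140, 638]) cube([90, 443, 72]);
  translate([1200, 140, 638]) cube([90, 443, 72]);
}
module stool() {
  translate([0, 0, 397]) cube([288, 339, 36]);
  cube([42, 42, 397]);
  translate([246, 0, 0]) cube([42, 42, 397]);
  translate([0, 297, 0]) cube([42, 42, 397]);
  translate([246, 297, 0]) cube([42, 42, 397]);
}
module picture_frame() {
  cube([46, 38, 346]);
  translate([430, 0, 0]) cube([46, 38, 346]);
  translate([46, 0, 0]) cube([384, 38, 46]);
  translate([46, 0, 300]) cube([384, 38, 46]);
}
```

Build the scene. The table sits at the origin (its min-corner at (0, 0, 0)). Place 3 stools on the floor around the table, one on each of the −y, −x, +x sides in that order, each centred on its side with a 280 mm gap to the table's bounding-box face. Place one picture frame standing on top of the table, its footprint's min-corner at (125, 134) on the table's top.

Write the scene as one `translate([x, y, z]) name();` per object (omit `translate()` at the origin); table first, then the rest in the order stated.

table();
translate([526, -619, 0]) stool();
translate([-568, 192, 0]) stool();
translate([1620, 192, 0]) stool();
translate([125, 134, 753]) picture_frame();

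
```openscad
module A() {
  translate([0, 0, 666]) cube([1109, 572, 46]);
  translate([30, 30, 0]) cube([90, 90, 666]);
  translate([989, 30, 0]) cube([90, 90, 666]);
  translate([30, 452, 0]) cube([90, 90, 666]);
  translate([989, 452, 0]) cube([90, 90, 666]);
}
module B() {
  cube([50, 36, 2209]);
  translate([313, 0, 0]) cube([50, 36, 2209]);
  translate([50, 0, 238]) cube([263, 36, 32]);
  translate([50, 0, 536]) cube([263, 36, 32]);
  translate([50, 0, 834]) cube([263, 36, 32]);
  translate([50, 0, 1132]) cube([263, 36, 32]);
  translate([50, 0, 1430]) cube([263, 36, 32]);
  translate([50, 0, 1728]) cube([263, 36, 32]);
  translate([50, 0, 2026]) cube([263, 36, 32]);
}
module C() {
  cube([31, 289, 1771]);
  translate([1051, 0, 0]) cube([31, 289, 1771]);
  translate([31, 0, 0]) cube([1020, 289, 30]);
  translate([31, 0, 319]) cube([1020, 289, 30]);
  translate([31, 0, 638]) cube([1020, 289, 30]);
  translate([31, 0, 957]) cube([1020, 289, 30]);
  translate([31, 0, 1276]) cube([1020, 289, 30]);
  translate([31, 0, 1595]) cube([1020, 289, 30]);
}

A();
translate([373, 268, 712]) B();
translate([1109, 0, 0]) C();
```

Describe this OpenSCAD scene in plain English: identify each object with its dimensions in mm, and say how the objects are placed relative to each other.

A is a table with a 1109×572 mm rectangular top, 46 mm thick, top surface at z = 712 mm, supported by four 90×90 mm square legs, each inset 30 mm from the nearest pair of top edges, running from the floor.

B is a straight ladder. Two 50×36 mm vertical rails, 2209 mm tall, stand 363 mm apart (outside-to-outside) with their front faces coplanar on the −y side. 7 rungs, each 36 mm deep and 32 mm tall, span between the inner faces of the rails, front faces flush with the rails. The lowest rung's underside is at z = 238 mm and rungs are spaced 298 mm apart (underside to underside).

C is a bookshelf 1082 mm wide overall, 289 mm deep and 1771 mm tall. The two sides are 31 mm thick vertical panels. 6 horizontal shelves of 30 mm thickness span between the inner faces of the sides; the lowest shelf sits on the floor and shelves are stacked with a clear vertical gap of 289 mm between each pair.

The ladder is on top of the table, centred. The bookshelf is against the table's +x side, with their −y faces flush.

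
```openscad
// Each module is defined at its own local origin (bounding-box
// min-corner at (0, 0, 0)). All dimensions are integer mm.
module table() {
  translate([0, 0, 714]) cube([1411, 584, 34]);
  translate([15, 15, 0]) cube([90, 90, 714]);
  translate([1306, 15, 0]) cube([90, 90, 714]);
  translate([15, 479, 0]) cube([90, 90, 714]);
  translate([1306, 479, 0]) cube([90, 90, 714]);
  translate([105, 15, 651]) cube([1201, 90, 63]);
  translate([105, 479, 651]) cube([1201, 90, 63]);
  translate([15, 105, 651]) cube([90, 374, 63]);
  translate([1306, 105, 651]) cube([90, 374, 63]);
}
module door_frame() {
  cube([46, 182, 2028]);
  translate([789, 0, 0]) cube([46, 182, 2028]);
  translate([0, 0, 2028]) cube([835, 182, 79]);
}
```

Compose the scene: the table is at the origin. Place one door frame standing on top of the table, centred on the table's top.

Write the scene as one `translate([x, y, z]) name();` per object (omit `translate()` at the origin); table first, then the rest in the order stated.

table();
translate([288, 201, 748]) door_frame();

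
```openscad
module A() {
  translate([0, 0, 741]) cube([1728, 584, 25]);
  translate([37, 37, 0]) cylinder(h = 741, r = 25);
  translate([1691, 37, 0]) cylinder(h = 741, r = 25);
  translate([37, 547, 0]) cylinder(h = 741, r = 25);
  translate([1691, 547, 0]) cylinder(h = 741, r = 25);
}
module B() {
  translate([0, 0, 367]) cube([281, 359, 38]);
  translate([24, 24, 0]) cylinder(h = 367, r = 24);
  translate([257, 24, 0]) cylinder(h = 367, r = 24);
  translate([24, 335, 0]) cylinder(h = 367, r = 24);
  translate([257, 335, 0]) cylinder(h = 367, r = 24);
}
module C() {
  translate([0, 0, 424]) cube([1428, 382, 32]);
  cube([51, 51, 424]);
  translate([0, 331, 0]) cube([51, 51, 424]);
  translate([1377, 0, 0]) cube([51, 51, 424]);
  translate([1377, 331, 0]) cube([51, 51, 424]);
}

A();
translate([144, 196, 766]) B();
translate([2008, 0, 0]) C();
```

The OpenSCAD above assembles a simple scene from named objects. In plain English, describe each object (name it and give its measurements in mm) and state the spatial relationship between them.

A is a table: top 1728 mm (x) × 584 mm (y), 25 mm thick, upper face at z = 766 mm, on four round legs of 50 mm diameter, each leg's bounding box inset 12 mm from the nearest pair of top edges, running from z = 0 to the bottom of the top.

B is a four-legged stool. The seat is a 281×359×38 mm slab whose top surface is at z = 405 mm; four round legs, each 48 mm in diameter, run from the floor (z = 0) to the underside of the seat, each leg's axis is inset half a diameter from the nearest pair of seat edges (so the leg's bounding box is flush with the corner).

C is a long wooden bench with a 1428 mm (x) × 382 mm (y) seat, 32 mm thick, its top surface 456 mm above the floor. Four 51 mm square legs at the seat corners, flush with the edges, run from z = 0 to the seat underside.

The stool is on top of the table. The bench is on the floor beside the table on its +x side.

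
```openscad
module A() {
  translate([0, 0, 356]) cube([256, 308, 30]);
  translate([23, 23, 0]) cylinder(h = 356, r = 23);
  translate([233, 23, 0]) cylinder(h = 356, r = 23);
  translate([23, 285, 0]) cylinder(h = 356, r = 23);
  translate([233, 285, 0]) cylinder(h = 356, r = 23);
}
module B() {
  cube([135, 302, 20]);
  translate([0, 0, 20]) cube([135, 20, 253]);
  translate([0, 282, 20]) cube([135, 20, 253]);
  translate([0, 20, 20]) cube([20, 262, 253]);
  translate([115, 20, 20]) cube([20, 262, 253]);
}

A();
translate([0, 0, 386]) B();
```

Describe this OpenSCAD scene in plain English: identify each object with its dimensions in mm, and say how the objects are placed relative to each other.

A is a four-legged stool. The seat is 256×308 mm, 30 mm thick, top at z = 386 mm. It stands on four round legs, each 46 mm in diameter, from z = 0 to the seat underside, each leg's axis is inset half a diameter from the nearest pair of seat edges (so the leg's bounding box is flush with the corner).

B is an open-topped rectangular box: outside dimensions 135×302×273 mm, with a uniform wall and base thickness of 20 mm. The base is a full 135×302 slab on the floor; four walls sit on top of the base. The front and back walls (the −y and +y sides) span the full width; the two side walls fit between them.

The open box is on top of the stool.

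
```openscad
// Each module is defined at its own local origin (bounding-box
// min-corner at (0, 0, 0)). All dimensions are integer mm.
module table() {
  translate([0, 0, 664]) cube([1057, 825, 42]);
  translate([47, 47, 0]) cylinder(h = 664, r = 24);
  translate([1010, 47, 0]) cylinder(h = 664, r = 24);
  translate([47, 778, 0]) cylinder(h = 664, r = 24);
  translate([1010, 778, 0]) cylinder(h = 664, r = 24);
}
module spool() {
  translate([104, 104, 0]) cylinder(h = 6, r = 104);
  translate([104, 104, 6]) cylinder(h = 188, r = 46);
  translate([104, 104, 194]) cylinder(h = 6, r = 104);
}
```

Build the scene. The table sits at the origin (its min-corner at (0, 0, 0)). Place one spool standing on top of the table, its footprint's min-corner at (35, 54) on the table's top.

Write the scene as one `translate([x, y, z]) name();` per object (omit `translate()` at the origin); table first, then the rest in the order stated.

table();
translate([35, 54, 706]) spool();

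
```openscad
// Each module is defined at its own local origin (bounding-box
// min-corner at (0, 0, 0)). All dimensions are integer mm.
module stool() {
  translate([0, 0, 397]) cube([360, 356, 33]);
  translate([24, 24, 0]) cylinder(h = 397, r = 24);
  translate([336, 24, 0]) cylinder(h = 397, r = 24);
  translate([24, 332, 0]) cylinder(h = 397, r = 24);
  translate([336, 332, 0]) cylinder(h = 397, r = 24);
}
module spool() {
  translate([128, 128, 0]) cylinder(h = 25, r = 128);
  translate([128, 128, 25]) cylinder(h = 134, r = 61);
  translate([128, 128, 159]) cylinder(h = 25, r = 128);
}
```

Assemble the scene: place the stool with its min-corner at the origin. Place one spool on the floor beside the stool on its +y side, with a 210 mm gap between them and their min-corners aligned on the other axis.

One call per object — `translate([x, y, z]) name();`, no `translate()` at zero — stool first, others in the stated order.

stool();
translate([0, 566, 0]) spool();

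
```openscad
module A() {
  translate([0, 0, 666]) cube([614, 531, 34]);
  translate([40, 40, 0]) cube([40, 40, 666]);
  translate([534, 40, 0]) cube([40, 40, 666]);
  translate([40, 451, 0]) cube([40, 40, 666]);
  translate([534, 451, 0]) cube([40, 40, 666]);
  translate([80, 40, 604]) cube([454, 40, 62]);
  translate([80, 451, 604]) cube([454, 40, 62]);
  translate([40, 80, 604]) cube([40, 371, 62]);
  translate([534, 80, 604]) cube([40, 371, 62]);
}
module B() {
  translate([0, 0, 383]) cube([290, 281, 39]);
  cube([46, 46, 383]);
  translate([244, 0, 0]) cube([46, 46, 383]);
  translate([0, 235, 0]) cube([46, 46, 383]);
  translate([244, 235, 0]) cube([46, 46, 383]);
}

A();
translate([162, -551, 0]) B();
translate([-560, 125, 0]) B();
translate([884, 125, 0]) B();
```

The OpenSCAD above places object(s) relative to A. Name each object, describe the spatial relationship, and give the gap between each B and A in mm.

Each stool's nearest face is 270 mm from the table's bounding box.

A is a table. B is a stool. Three stools sit around the table at the −y, −x, +x sides. The gap between each stool and the table is 270 mm.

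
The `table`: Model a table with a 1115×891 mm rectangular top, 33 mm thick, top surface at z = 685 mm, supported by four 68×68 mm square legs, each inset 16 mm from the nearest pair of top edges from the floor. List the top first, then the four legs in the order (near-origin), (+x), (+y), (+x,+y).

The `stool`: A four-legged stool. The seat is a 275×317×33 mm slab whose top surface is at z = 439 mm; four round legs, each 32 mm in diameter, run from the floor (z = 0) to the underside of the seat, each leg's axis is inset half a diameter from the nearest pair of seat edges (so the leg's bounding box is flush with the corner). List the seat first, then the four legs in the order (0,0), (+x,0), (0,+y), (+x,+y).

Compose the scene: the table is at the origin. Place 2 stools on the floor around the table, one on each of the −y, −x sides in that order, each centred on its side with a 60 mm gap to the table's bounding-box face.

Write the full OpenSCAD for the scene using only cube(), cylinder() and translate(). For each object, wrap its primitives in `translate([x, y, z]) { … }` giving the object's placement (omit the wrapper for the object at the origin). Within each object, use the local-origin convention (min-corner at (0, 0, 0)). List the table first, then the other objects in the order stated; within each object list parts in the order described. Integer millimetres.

translate([0, 0, 652]) cube([1115, 891, 33]);
translate([16, 16, 0]) cube([68, 68, 652]);
translate([1031, 16, 0]) cube([68, 68, 652]);
translate([16, 807, 0]) cube([68, 68, 652]);
translate([1031, 807, 0]) cube([68, 68, 652]);
translate([420, -377, 0]) {
  translate([0, 0, 406]) cube([275, 317, 33]);
  translate([16, 16, 0]) cylinder(h = 406, r = 16);
  translate([259, 16, 0]) cylinder(h = 406, r = 16);
  translate([16, 301, 0]) cylinder(h = 406, r = 16);
  translate([259, 301, 0]) cylinder(h = 406, r = 16);
}
translate([-335, 287, 0]) {
  translate([0, 0, 406]) cube([275, 317, 33]);
  translate([16, 16, 0]) cylinder(h = 406, r = 16);
  translate([259, 16, 0]) cylinder(h = 406, r = 16);
  translate([16, 301, 0]) cylinder(h = 406, r = 16);
  translate([259, 301, 0]) cylinder(h = 406, r = 16);
}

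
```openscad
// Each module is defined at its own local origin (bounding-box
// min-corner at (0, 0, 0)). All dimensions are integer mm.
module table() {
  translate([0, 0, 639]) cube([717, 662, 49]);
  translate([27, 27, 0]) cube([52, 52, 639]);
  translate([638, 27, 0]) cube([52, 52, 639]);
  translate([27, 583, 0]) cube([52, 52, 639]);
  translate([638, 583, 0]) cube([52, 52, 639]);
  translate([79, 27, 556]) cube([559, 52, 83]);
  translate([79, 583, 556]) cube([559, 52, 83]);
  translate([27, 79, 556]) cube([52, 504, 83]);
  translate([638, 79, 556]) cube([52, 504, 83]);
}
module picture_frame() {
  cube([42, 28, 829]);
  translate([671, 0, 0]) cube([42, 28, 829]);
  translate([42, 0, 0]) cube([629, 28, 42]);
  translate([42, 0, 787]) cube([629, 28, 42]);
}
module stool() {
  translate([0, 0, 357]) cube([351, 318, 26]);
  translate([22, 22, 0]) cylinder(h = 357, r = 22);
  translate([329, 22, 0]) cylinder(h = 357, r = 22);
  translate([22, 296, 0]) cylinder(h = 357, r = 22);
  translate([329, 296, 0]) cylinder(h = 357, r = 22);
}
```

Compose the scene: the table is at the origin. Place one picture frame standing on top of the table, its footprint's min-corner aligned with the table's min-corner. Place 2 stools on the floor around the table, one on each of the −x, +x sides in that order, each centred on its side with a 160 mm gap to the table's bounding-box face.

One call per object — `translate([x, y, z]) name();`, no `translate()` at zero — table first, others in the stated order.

table();
translate([0, 0, 688]) picture_frame();
translate([-511, 172, 0]) stool();
translate([877, 172, 0]) stool();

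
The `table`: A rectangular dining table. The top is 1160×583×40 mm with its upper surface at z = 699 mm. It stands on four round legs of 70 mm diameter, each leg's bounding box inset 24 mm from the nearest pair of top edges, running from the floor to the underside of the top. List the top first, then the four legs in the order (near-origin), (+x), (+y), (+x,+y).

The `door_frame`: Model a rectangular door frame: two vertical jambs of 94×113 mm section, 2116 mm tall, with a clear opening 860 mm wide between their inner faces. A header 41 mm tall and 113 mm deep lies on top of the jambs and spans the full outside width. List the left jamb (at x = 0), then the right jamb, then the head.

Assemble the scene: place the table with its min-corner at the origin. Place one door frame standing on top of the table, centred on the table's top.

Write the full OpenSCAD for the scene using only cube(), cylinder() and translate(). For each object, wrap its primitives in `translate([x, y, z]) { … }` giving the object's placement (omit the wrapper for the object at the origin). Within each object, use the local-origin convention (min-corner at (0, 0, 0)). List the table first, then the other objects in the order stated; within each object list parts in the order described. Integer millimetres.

translate([0, 0, 659]) cube([1160, 583, 40]);
translate([59, 59, 0]) cylinder(h = 659, r = 35);
translate([1101, 59, 0]) cylinder(h = 659, r = 35);
translate([59, 524, 0]) cylinder(h = 659, r = 35);
translate([1101, 524, 0]) cylinder(h = 659, r = 35);
translate([56, 235, 699]) {
  cube([94, 113, 2116]);
  translate([954, 0, 0]) cube([94, 113, 2116]);
  translate([0, 0, 2116]) cube([1048, 113, 41]);
}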